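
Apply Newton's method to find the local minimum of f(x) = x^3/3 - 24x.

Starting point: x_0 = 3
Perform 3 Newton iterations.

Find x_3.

f(x) = x^3/3 - 24x
f'(x) = x^2 - 24, f''(x) = 2x
Newton update: x_{n+1} = x_n - (x_n^2 - 24)/(2*x_n)
Step 1: x_0 = 3, f'=-15, f''=6, x_1 = 11/2
Step 2: x_1 = 11/2, f'=25/4, f''=11, x_2 = 217/44
Step 3: x_2 = 217/44, f'=625/1936, f''=217/22, x_3 = 93553/19096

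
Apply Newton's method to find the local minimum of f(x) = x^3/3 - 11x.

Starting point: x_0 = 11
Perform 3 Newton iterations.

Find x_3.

f(x) = x^3/3 - 11x
f'(x) = x^2 - 11, f''(x) = 2x
Newton update: x_{n+1} = x_n - (x_n^2 - 11)/(2*x_n)
Step 1: x_0 = 11, f'=110, f''=22, x_1 = 6
Step 2: x_1 = 6, f'=25, f''=12, x_2 = 47/12
Step 3: x_2 = 47/12, f'=625/144, f''=47/6, x_3 = 3793/1128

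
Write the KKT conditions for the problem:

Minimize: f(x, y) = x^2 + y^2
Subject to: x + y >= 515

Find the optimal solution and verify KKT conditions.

KKT conditions for min x^2 + y^2 s.t. x + y >= 515:
Stationarity: 2x = mu, 2y = mu
So x = y = mu/2.
Complementary slackness: mu*(x + y - 515) = 0
Primal feasibility: x + y >= 515; dual feasibility: mu >= 0
If mu = 0 then x = y = 0, but 0 + 0 < 515 is infeasible, so the constraint is active.
Constraint active: x + y = 2*(mu/2) = 515 => mu = 515
x = y = 515/2, f = 265225/2
Verify: stationarity 2*(515/2) = 515 = mu; primal 515/2 + 515/2 = 515 >= 515; dual mu = 515 >= 0; complementary slackness 515*(515 - 515) = 0. All KKT conditions hold.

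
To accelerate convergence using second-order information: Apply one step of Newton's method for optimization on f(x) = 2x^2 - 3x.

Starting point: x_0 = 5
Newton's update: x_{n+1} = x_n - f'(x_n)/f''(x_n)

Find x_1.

f(x) = 2x^2 - 3x
f'(x) = 4x + (-3), f''(x) = 4
Newton step: x_1 = x_0 - f'(x_0)/f''(x_0)
f'(5) = 17
x_1 = 5 - 17/4 = 3/4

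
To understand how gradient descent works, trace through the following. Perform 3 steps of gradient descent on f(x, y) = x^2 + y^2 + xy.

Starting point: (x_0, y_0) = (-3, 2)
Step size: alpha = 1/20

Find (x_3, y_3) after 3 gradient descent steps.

f(x,y) = x^2 + y^2 + xy
grad_x = 2x + 1y, grad_y = 2y + 1x
Step 1: grad = (-4, 1), (-14/5, 39/20)
Step 2: grad = (-73/20, 11/10), (-1047/400, 379/200)
Step 3: grad = (-167/50, 469/400), (-4901/2000, 14691/8000)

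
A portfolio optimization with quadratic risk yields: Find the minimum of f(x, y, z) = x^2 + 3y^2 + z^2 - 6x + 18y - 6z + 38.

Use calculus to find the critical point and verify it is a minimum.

f(x,y,z) = x^2 + 3y^2 + z^2 - 6x + 18y - 6z + 38
df/dx = 2x + (-6) = 0 => x = 3
df/dy = 6y + (18) = 0 => y = -3
df/dz = 2z + (-6) = 0 => z = 3
f(3,-3,3) = 1*(3)^2 + 3*(-3)^2 + 1*(3)^2 + -6*(3) + 18*(-3) + -6*(3) + 38 = -7
Hessian is diagonal with entries 2, 6, 2 > 0, confirmed minimum.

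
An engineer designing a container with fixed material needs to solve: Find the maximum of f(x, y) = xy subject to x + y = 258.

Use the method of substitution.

Substitute y = 258 - x into f(x,y) = xy:
g(x) = x(258 - x) = 258x - x^2
g'(x) = 258 - 2x = 0  =>  x = 129
y = 258 - 129 = 129
Maximum value = 129 * 129 = 16641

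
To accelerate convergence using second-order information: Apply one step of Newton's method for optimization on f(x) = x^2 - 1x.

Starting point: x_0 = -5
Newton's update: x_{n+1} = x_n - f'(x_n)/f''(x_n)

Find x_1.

f(x) = x^2 - 1x
f'(x) = 2x + (-1), f''(x) = 2
Newton step: x_1 = x_0 - f'(x_0)/f''(x_0)
f'(-5) = -11
x_1 = -5 - -11/2 = 1/2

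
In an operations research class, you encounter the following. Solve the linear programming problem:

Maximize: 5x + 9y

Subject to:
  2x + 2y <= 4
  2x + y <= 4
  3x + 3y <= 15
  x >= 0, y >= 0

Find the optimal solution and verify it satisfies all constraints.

Feasible vertices: (0, 0), (0, 2), (2, 0)
Objective 5x + 9y at each vertex:
  (0, 0): 0
  (0, 2): 18
  (2, 0): 10
Maximum is 18 at (0, 2).
Verify constraints at (x, y) = (0, 2):
  2*0 + 2*2 = 4 <= 4 (active)
  2*0 + 1*2 = 2 <= 4
  3*0 + 3*2 = 6 <= 15
  x = 0 >= 0, y = 2 >= 0. All constraints satisfied.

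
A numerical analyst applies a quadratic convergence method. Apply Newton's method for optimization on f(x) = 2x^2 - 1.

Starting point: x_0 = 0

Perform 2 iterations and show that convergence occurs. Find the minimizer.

f(x) = 2x^2 - 1, f'(x) = 4x + (0), f''(x) = 4
Step 1: f'(0) = 0, x_1 = 0 - 0/4 = 0
Step 2: f'(0) = 0, x_2 = 0 (converged)
Newton's method converges in 1 step for quadratics.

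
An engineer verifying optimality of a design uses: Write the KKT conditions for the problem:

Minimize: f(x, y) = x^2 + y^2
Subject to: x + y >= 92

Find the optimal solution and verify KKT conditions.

KKT conditions for min x^2 + y^2 s.t. x + y >= 92:
Stationarity: 2x = mu, 2y = mu
So x = y = mu/2.
Complementary slackness: mu*(x + y - 92) = 0
Primal feasibility: x + y >= 92; dual feasibility: mu >= 0
If mu = 0 then x = y = 0, but 0 + 0 < 92 is infeasible, so the constraint is active.
Constraint active: x + y = 2*(mu/2) = 92 => mu = 92
x = y = 46, f = 4232
Verify: stationarity 2*46 = 92 = mu; primal 46 + 46 = 92 >= 92; dual mu = 92 >= 0; complementary slackness 92*(92 - 92) = 0. All KKT conditions hold.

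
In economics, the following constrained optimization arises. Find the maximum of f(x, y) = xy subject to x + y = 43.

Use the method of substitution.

Substitute y = 43 - x into f(x,y) = xy:
g(x) = x(43 - x) = 43x - x^2
g'(x) = 43 - 2x = 0  =>  x = 43/2
y = 43 - 43/2 = 43/2
Maximum value = (43/2) * (43/2) = 1849/4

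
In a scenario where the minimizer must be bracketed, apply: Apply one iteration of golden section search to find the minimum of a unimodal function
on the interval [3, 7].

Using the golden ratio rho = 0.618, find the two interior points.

Golden section search on [3, 7].
Golden ratio rho = 0.618 (approx).
Interior points:
  x_1 = 3 + (1-0.618)*4 = 4.5280
  x_2 = 3 + 0.618*4 = 5.4720
Compare f(x_1) and f(x_2) to determine which subinterval to keep.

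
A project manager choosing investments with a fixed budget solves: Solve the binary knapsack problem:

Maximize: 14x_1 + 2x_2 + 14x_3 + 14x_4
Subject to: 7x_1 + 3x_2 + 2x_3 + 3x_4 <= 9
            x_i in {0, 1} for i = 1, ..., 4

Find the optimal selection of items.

Items: item 1 (v=14, w=7), item 2 (v=2, w=3), item 3 (v=14, w=2), item 4 (v=14, w=3)
Capacity: 9
Checking all 16 subsets (w = total weight, v = total value):
  {}: w = 0, v = 0
  {1}: w = 7, v = 14
  {2}: w = 3, v = 2
  {3}: w = 2, v = 14
  {4}: w = 3, v = 14
  {1, 2}: w = 10 > 9, infeasible
  {1, 3}: w = 9, v = 28
  {1, 4}: w = 10 > 9, infeasible
  {2, 3}: w = 5, v = 16
  {2, 4}: w = 6, v = 16
  {3, 4}: w = 5, v = 28
  {1, 2, 3}: w = 12 > 9, infeasible
  {1, 2, 4}: w = 13 > 9, infeasible
  {1, 3, 4}: w = 12 > 9, infeasible
  {2, 3, 4}: w = 8, v = 30
  {1, 2, 3, 4}: w = 15 > 9, infeasible
Best feasible subset: items [2, 3, 4]
Total weight: 8 <= 9, total value: 30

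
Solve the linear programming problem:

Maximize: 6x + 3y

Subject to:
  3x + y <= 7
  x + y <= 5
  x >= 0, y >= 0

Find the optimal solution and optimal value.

Feasible vertices: (0, 0), (0, 5), (1, 4), (7/3, 0)
Objective 6x + 3y at each:
  (0, 0): 0
  (0, 5): 15
  (1, 4): 18
  (7/3, 0): 14
Maximum is 18 at (1, 4).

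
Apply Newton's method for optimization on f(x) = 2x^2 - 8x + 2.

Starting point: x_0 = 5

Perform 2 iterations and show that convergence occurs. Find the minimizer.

f(x) = 2x^2 - 8x + 2, f'(x) = 4x + (-8), f''(x) = 4
Step 1: f'(5) = 12, x_1 = 5 - 12/4 = 2
Step 2: f'(2) = 0, x_2 = 2 (converged)
Newton's method converges in 1 step for quadratics.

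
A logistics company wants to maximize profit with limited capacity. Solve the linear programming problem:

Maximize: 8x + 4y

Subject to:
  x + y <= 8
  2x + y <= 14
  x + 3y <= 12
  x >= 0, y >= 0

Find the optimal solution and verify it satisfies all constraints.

Feasible vertices: (0, 0), (0, 4), (6, 2), (7, 0)
Objective 8x + 4y at each vertex:
  (0, 0): 0
  (0, 4): 16
  (6, 2): 56
  (7, 0): 56
Maximum is 56 at (6, 2).
Verify constraints at (x, y) = (6, 2):
  1*6 + 1*2 = 8 <= 8 (active)
  2*6 + 1*2 = 14 <= 14 (active)
  1*6 + 3*2 = 12 <= 12 (active)
  x = 6 >= 0, y = 2 >= 0. All constraints satisfied.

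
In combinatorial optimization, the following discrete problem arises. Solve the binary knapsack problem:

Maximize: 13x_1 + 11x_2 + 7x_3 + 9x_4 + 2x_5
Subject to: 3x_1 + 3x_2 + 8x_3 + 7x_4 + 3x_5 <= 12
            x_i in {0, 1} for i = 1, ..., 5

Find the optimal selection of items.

Items: item 1 (v=13, w=3), item 2 (v=11, w=3), item 3 (v=7, w=8), item 4 (v=9, w=7), item 5 (v=2, w=3)
Capacity: 12
Checking all 32 subsets (w = total weight, v = total value):
  {}: w = 0, v = 0
  {1}: w = 3, v = 13
  {2}: w = 3, v = 11
  {3}: w = 8, v = 7
  {4}: w = 7, v = 9
  {5}: w = 3, v = 2
  {1, 2}: w = 6, v = 24
  {1, 3}: w = 11, v = 20
  {1, 4}: w = 10, v = 22
  {1, 5}: w = 6, v = 15
  {2, 3}: w = 11, v = 18
  {2, 4}: w = 10, v = 20
  {2, 5}: w = 6, v = 13
  {3, 4}: w = 15 > 12, infeasible
  {3, 5}: w = 11, v = 9
  {4, 5}: w = 10, v = 11
  {1, 2, 3}: w = 14 > 12, infeasible
  {1, 2, 4}: w = 13 > 12, infeasible
  {1, 2, 5}: w = 9, v = 26
  {1, 3, 4}: w = 18 > 12, infeasible
  {1, 3, 5}: w = 14 > 12, infeasible
  {1, 4, 5}: w = 13 > 12, infeasible
  {2, 3, 4}: w = 18 > 12, infeasible
  {2, 3, 5}: w = 14 > 12, infeasible
  {2, 4, 5}: w = 13 > 12, infeasible
  {3, 4, 5}: w = 18 > 12, infeasible
  {1, 2, 3, 4}: w = 21 > 12, infeasible
  {1, 2, 3, 5}: w = 17 > 12, infeasible
  {1, 2, 4, 5}: w = 16 > 12, infeasible
  {1, 3, 4, 5}: w = 21 > 12, infeasible
  {2, 3, 4, 5}: w = 21 > 12, infeasible
  {1, 2, 3, 4, 5}: w = 24 > 12, infeasible
Best feasible subset: items [1, 2, 5]
Total weight: 9 <= 12, total value: 26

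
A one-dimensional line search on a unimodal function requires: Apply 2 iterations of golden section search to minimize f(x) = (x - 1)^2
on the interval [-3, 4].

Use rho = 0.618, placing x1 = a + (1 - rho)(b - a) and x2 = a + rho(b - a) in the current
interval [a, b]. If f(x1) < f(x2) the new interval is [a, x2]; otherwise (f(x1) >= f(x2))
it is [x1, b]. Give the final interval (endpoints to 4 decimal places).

Golden section search for min of f(x) = (x - 1)^2 on [-3, 4].
Each step: x1 = a + (1 - rho)(b - a), x2 = a + rho(b - a); if f(x1) < f(x2) keep [a, x2], otherwise keep [x1, b].
Step 1: [-3.0000, 4.0000], x1=-0.3260 (f=1.7583), x2=1.3260 (f=0.1063); f(x1) > f(x2) => keep [-0.3260, 4.0000]
Step 2: [-0.3260, 4.0000], x1=1.3265 (f=0.1066), x2=2.3475 (f=1.8157); f(x1) < f(x2) => keep [-0.3260, 2.3475]
Final interval: [-0.3260, 2.3475]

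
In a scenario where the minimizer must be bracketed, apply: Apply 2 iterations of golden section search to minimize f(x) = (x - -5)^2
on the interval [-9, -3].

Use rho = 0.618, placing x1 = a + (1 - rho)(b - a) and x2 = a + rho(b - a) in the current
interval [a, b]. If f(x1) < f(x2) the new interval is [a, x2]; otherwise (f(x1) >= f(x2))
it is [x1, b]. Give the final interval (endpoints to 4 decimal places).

Golden section search for min of f(x) = (x - -5)^2 on [-9, -3].
Each step: x1 = a + (1 - rho)(b - a), x2 = a + rho(b - a); if f(x1) < f(x2) keep [a, x2], otherwise keep [x1, b].
Step 1: [-9.0000, -3.0000], x1=-6.7080 (f=2.9173), x2=-5.2920 (f=0.0853); f(x1) > f(x2) => keep [-6.7080, -3.0000]
Step 2: [-6.7080, -3.0000], x1=-5.2915 (f=0.0850), x2=-4.4165 (f=0.3405); f(x1) < f(x2) => keep [-6.7080, -4.4165]
Final interval: [-6.7080, -4.4165]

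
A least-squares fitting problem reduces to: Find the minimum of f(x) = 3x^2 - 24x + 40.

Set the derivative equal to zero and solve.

f(x) = 3x^2 - 24x + 40
f'(x) = 6x + (-24) = 0
x = 24/6 = 4
f(4) = -8
Since f''(x) = 6 > 0, this is a minimum.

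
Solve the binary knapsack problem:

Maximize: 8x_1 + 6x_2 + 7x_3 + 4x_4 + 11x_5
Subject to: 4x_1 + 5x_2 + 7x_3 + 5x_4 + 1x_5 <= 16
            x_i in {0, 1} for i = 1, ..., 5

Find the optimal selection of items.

Items: item 1 (v=8, w=4), item 2 (v=6, w=5), item 3 (v=7, w=7), item 4 (v=4, w=5), item 5 (v=11, w=1)
Capacity: 16
Checking all 32 subsets (w = total weight, v = total value):
  {}: w = 0, v = 0
  {1}: w = 4, v = 8
  {2}: w = 5, v = 6
  {3}: w = 7, v = 7
  {4}: w = 5, v = 4
  {5}: w = 1, v = 11
  {1, 2}: w = 9, v = 14
  {1, 3}: w = 11, v = 15
  {1, 4}: w = 9, v = 12
  {1, 5}: w = 5, v = 19
  {2, 3}: w = 12, v = 13
  {2, 4}: w = 10, v = 10
  {2, 5}: w = 6, v = 17
  {3, 4}: w = 12, v = 11
  {3, 5}: w = 8, v = 18
  {4, 5}: w = 6, v = 15
  {1, 2, 3}: w = 16, v = 21
  {1, 2, 4}: w = 14, v = 18
  {1, 2, 5}: w = 10, v = 25
  {1, 3, 4}: w = 16, v = 19
  {1, 3, 5}: w = 12, v = 26
  {1, 4, 5}: w = 10, v = 23
  {2, 3, 4}: w = 17 > 16, infeasible
  {2, 3, 5}: w = 13, v = 24
  {2, 4, 5}: w = 11, v = 21
  {3, 4, 5}: w = 13, v = 22
  {1, 2, 3, 4}: w = 21 > 16, infeasible
  {1, 2, 3, 5}: w = 17 > 16, infeasible
  {1, 2, 4, 5}: w = 15, v = 29
  {1, 3, 4, 5}: w = 17 > 16, infeasible
  {2, 3, 4, 5}: w = 18 > 16, infeasible
  {1, 2, 3, 4, 5}: w = 22 > 16, infeasible
Best feasible subset: items [1, 2, 4, 5]
Total weight: 15 <= 16, total value: 29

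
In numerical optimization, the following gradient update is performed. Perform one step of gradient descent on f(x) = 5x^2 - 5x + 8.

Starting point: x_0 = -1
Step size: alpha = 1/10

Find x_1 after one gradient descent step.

f(x) = 5x^2 - 5x + 8
f'(x) = 10x - 5
f'(-1) = 10*-1 + (-5) = -15
x_1 = x_0 - alpha * f'(x_0) = -1 - 1/10 * -15 = 1/2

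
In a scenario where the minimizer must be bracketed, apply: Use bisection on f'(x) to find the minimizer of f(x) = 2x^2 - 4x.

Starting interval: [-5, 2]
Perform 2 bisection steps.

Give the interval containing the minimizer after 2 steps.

Finding critical point of f(x) = 2x^2 - 4x using bisection on f'(x) = 4x + -4.
f'(x) = 0 when x = 1.
Starting interval: [-5, 2]
Step 1: mid = -3/2, f'(mid) = -10, new interval = [-3/2, 2]
Step 2: mid = 1/4, f'(mid) = -3, new interval = [1/4, 2]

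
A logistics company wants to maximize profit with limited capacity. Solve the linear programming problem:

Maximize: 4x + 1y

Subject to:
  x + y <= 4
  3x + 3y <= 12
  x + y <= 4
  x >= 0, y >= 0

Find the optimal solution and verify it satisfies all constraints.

Feasible vertices: (0, 0), (0, 4), (4, 0)
Objective 4x + 1y at each vertex:
  (0, 0): 0
  (0, 4): 4
  (4, 0): 16
Maximum is 16 at (4, 0).
Verify constraints at (x, y) = (4, 0):
  1*4 + 1*0 = 4 <= 4 (active)
  3*4 + 3*0 = 12 <= 12 (active)
  1*4 + 1*0 = 4 <= 4 (active)
  x = 4 >= 0, y = 0 >= 0. All constraints satisfied.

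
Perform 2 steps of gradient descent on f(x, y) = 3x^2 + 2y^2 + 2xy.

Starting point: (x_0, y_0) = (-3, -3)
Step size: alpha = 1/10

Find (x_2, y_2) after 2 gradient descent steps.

f(x,y) = 3x^2 + 2y^2 + 2xy
grad_x = 6x + 2y, grad_y = 4y + 2x
Step 1: grad = (-24, -18), (-3/5, -6/5)
Step 2: grad = (-6, -6), (0, -3/5)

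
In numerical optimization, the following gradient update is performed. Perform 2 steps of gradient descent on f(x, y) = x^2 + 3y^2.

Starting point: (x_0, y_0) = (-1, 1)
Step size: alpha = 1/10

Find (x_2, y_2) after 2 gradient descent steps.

f(x,y) = x^2 + 3y^2
grad_x = 2x + 0y, grad_y = 6y + 0x
Step 1: grad = (-2, 6), (-4/5, 2/5)
Step 2: grad = (-8/5, 12/5), (-16/25, 4/25)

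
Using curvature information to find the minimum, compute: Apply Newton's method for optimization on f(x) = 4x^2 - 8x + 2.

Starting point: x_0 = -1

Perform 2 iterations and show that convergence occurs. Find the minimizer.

f(x) = 4x^2 - 8x + 2, f'(x) = 8x + (-8), f''(x) = 8
Step 1: f'(-1) = -16, x_1 = -1 - -16/8 = 1
Step 2: f'(1) = 0, x_2 = 1 (converged)
Newton's method converges in 1 step for quadratics.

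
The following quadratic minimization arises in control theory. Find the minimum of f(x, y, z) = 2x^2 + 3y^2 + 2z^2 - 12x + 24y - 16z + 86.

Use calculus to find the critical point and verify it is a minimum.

f(x,y,z) = 2x^2 + 3y^2 + 2z^2 - 12x + 24y - 16z + 86
df/dx = 4x + (-12) = 0 => x = 3
df/dy = 6y + (24) = 0 => y = -4
df/dz = 4z + (-16) = 0 => z = 4
f(3,-4,4) = 2*(3)^2 + 3*(-4)^2 + 2*(4)^2 + -12*(3) + 24*(-4) + -16*(4) + 86 = -12
Hessian is diagonal with entries 4, 6, 4 > 0, confirmed minimum.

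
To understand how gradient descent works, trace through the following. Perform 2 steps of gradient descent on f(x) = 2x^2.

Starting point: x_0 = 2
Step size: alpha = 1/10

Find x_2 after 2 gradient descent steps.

f(x) = 2x^2, f'(x) = 4x + (0)
Step 1: f'(2) = 8, x_1 = 2 - 1/10 * 8 = 6/5
Step 2: f'(6/5) = 24/5, x_2 = 6/5 - 1/10 * 24/5 = 18/25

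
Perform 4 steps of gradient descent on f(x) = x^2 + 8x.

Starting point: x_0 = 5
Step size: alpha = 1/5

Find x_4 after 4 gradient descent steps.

f(x) = x^2 + 8x, f'(x) = 2x + (8)
Step 1: f'(5) = 18, x_1 = 5 - 1/5 * 18 = 7/5
Step 2: f'(7/5) = 54/5, x_2 = 7/5 - 1/5 * 54/5 = -19/25
Step 3: f'(-19/25) = 162/25, x_3 = -19/25 - 1/5 * 162/25 = -257/125
Step 4: f'(-257/125) = 486/125, x_4 = -257/125 - 1/5 * 486/125 = -1771/625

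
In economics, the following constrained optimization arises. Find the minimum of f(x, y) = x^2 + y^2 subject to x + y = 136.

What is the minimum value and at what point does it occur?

Substitute y = 136 - x into f(x,y) = x^2 + y^2:
g(x) = x^2 + (136 - x)^2 = 2x^2 - 272x + 18496
g'(x) = 4x - 272 = 0  =>  x = 68
y = 136 - 68 = 68
Minimum value = 68^2 + 68^2 = 9248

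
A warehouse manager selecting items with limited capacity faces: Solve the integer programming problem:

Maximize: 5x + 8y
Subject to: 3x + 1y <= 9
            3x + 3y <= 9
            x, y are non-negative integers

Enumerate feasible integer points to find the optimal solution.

Constraint 1: 3x + 1y <= 9
Constraint 2: 3x + 3y <= 9
Feasible x range (need y >= 0): 0 <= x <= min(9/3, 9/3) => x in {0, ..., 3}.
Enumerate feasible integer points row by row (the coefficient of y is 8 > 0, so for each x the largest feasible y gives the best value):
  x = 0: y <= min((9 - 3*0)/1, (9 - 3*0)/3) => y in {0, ..., 3}; best 5*0 + 8*3 = 24
  x = 1: y <= min((9 - 3*1)/1, (9 - 3*1)/3) => y in {0, ..., 2}; best 5*1 + 8*2 = 21
  x = 2: y <= min((9 - 3*2)/1, (9 - 3*2)/3) => y in {0, ..., 1}; best 5*2 + 8*1 = 18
  x = 3: y <= min((9 - 3*3)/1, (9 - 3*3)/3) => y in {0}; best 5*3 + 8*0 = 15
The maximum 5x + 8y = 24 is achieved at x = 0, y = 3.
Check: 3*0 + 1*3 = 3 <= 9 and 3*0 + 3*3 = 9 <= 9.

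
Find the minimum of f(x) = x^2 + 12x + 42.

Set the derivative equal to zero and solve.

f(x) = x^2 + 12x + 42
f'(x) = 2x + (12) = 0
x = -12/2 = -6
f(-6) = 6
Since f''(x) = 2 > 0, this is a minimum.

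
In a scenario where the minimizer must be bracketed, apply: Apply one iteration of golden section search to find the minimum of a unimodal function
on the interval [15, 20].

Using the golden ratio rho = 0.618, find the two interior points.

Golden section search on [15, 20].
Golden ratio rho = 0.618 (approx).
Interior points:
  x_1 = 15 + (1-0.618)*5 = 16.9100
  x_2 = 15 + 0.618*5 = 18.0900
Compare f(x_1) and f(x_2) to determine which subinterval to keep.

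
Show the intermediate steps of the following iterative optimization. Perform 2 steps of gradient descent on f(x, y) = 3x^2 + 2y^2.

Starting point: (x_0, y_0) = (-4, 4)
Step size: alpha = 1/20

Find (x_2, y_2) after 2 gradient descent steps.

f(x,y) = 3x^2 + 2y^2
grad_x = 6x + 0y, grad_y = 4y + 0x
Step 1: grad = (-24, 16), (-14/5, 16/5)
Step 2: grad = (-84/5, 64/5), (-49/25, 64/25)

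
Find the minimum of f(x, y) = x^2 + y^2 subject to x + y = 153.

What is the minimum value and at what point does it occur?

Substitute y = 153 - x into f(x,y) = x^2 + y^2:
g(x) = x^2 + (153 - x)^2 = 2x^2 - 306x + 23409
g'(x) = 4x - 306 = 0  =>  x = 153/2
y = 153 - 153/2 = 153/2
Minimum value = (153/2)^2 + (153/2)^2 = 23409/2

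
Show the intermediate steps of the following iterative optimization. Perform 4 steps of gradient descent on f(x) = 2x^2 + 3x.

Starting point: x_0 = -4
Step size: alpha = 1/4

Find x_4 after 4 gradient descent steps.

f(x) = 2x^2 + 3x, f'(x) = 4x + (3)
Step 1: f'(-4) = -13, x_1 = -4 - 1/4 * -13 = -3/4
Step 2: f'(-3/4) = 0, x_2 = -3/4 - 1/4 * 0 = -3/4
Step 3: f'(-3/4) = 0, x_3 = -3/4 - 1/4 * 0 = -3/4
Step 4: f'(-3/4) = 0, x_4 = -3/4 - 1/4 * 0 = -3/4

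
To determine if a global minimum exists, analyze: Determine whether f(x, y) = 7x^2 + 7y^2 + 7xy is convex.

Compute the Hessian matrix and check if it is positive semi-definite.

f(x,y) = 7x^2 + 7y^2 + 7xy
Hessian H = [[14, 7], [7, 14]]
trace(H) = 28, det(H) = 147
Eigenvalues: (28 +/- sqrt(196)) / 2 = 21, 7
Since both eigenvalues > 0, f is convex.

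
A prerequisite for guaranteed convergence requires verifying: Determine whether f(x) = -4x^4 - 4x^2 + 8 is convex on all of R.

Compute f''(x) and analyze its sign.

f(x) = -4x^4 - 4x^2 + 8
f'(x) = -16x^3 + -8x
f''(x) = -48x^2 + -8
f''(x) = -48x^2 + -8 <= -8 < 0 for all x
Therefore, f is concave on R.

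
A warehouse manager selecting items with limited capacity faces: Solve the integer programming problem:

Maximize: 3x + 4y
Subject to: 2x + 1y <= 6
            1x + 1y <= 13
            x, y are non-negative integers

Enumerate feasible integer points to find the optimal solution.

Constraint 1: 2x + 1y <= 6
Constraint 2: 1x + 1y <= 13
Feasible x range (need y >= 0): 0 <= x <= min(6/2, 13/1) => x in {0, ..., 3}.
Enumerate feasible integer points row by row (the coefficient of y is 4 > 0, so for each x the largest feasible y gives the best value):
  x = 0: y <= min((6 - 2*0)/1, (13 - 1*0)/1) => y in {0, ..., 6}; best 3*0 + 4*6 = 24
  x = 1: y <= min((6 - 2*1)/1, (13 - 1*1)/1) => y in {0, ..., 4}; best 3*1 + 4*4 = 19
  x = 2: y <= min((6 - 2*2)/1, (13 - 1*2)/1) => y in {0, ..., 2}; best 3*2 + 4*2 = 14
  x = 3: y <= min((6 - 2*3)/1, (13 - 1*3)/1) => y in {0}; best 3*3 + 4*0 = 9
The maximum 3x + 4y = 24 is achieved at x = 0, y = 6.
Check: 2*0 + 1*6 = 6 <= 6 and 1*0 + 1*6 = 6 <= 13.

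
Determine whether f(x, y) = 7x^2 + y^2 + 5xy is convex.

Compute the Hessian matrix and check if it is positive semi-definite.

f(x,y) = 7x^2 + y^2 + 5xy
Hessian H = [[14, 5], [5, 2]]
trace(H) = 16, det(H) = 3
Eigenvalues: (16 +/- sqrt(244)) / 2 = 15.81, 0.1898
Since both eigenvalues > 0, f is convex.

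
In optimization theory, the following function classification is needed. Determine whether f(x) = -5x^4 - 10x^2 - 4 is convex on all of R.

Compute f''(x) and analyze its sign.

f(x) = -5x^4 - 10x^2 - 4
f'(x) = -20x^3 + -20x
f''(x) = -60x^2 + -20
f''(x) = -60x^2 + -20 <= -20 < 0 for all x
Therefore, f is concave on R.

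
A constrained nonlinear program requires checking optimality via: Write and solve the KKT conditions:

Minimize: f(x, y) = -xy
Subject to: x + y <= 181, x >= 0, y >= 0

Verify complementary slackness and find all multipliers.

Problem: min -xy s.t. x + y <= 181 (multiplier lambda), x >= 0 (mu_x), y >= 0 (mu_y)
KKT stationarity: -y + lambda - mu_x = 0, -x + lambda - mu_y = 0, with lambda, mu_x, mu_y >= 0
Complementary slackness: lambda*(x + y - 181) = 0, mu_x*x = 0, mu_y*y = 0
If lambda = 0: y = -mu_x <= 0 and x = -mu_y <= 0 force x = y = 0 with f = 0; but x = y = 181/2 is feasible with f = -32761/4 < 0, so this is not the minimum. Hence lambda > 0 and x + y = 181.
Try x > 0, y > 0 (so mu_x = mu_y = 0): y = lambda, x = lambda => x = y = lambda
x + y = 181 => 2*lambda = 181 => lambda = 181/2
x* = y* = 181/2 > 0, consistent with mu_x = mu_y = 0.
(Any feasible point with x = 0 or y = 0 has f = 0 > -32761/4, so the minimum is not on those boundaries.)
min(-xy) = -32761/4 (i.e. max xy = 32761/4)
Multipliers: lambda = 181/2, mu_x = 0, mu_y = 0
Complementary slackness: lambda*(x + y - 181) = 181/2*(181/2 + 181/2 - 181) = 0, mu_x*x = 0*181/2 = 0, mu_y*y = 0*181/2 = 0. Satisfied.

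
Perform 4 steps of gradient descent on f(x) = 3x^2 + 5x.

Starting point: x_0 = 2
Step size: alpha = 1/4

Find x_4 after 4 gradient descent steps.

f(x) = 3x^2 + 5x, f'(x) = 6x + (5)
Step 1: f'(2) = 17, x_1 = 2 - 1/4 * 17 = -9/4
Step 2: f'(-9/4) = -17/2, x_2 = -9/4 - 1/4 * -17/2 = -1/8
Step 3: f'(-1/8) = 17/4, x_3 = -1/8 - 1/4 * 17/4 = -19/16
Step 4: f'(-19/16) = -17/8, x_4 = -19/16 - 1/4 * -17/8 = -21/32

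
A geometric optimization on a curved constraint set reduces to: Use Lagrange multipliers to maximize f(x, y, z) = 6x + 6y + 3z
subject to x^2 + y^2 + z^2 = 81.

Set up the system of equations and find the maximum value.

Lagrange conditions: 6 = 2*lambda*x, 6 = 2*lambda*y, 3 = 2*lambda*z
So x:6 = y:6 = z:3, i.e. x = 6t, y = 6t, z = 3t
Constraint: t^2*(6^2 + 6^2 + 3^2) = 81
  t^2 * 81 = 81  =>  t = sqrt(1)
Maximum = 6*6t + 6*6t + 3*3t = 81*sqrt(1) = 81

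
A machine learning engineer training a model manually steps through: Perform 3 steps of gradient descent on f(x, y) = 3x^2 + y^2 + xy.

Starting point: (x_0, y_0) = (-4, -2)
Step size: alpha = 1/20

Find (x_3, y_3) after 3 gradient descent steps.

f(x,y) = 3x^2 + y^2 + xy
grad_x = 6x + 1y, grad_y = 2y + 1x
Step 1: grad = (-26, -8), (-27/10, -8/5)
Step 2: grad = (-89/5, -59/10), (-181/100, -261/200)
Step 3: grad = (-2433/200, -221/50), (-4807/4000, -271/250)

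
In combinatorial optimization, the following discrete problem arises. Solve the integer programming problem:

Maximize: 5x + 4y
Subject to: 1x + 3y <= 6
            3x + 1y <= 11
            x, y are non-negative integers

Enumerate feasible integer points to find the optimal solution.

Constraint 1: 1x + 3y <= 6
Constraint 2: 3x + 1y <= 11
Feasible x range (need y >= 0): 0 <= x <= min(6/1, 11/3) => x in {0, ..., 3}.
Enumerate feasible integer points row by row (the coefficient of y is 4 > 0, so for each x the largest feasible y gives the best value):
  x = 0: y <= min((6 - 1*0)/3, (11 - 3*0)/1) => y in {0, ..., 2}; best 5*0 + 4*2 = 8
  x = 1: y <= min((6 - 1*1)/3, (11 - 3*1)/1) => y in {0, ..., 1}; best 5*1 + 4*1 = 9
  x = 2: y <= min((6 - 1*2)/3, (11 - 3*2)/1) => y in {0, ..., 1}; best 5*2 + 4*1 = 14
  x = 3: y <= min((6 - 1*3)/3, (11 - 3*3)/1) => y in {0, ..., 1}; best 5*3 + 4*1 = 19
The maximum 5x + 4y = 19 is achieved at x = 3, y = 1.
Check: 1*3 + 3*1 = 6 <= 6 and 3*3 + 1*1 = 10 <= 11.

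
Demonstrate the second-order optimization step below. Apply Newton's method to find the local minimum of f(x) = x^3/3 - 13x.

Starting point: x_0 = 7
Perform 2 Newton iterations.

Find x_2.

f(x) = x^3/3 - 13x
f'(x) = x^2 - 13, f''(x) = 2x
Newton update: x_{n+1} = x_n - (x_n^2 - 13)/(2*x_n)
Step 1: x_0 = 7, f'=36, f''=14, x_1 = 31/7
Step 2: x_1 = 31/7, f'=324/49, f''=62/7, x_2 = 799/217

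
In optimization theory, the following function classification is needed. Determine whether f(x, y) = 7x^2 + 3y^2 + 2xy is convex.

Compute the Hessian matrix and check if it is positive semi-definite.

f(x,y) = 7x^2 + 3y^2 + 2xy
Hessian H = [[14, 2], [2, 6]]
trace(H) = 20, det(H) = 80
Eigenvalues: (20 +/- sqrt(80)) / 2 = 14.47, 5.528
Since both eigenvalues > 0, f is convex.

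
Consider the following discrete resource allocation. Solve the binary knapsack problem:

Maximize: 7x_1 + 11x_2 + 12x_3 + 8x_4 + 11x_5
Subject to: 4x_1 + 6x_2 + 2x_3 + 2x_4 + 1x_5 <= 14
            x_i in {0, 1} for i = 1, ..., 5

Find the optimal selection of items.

Items: item 1 (v=7, w=4), item 2 (v=11, w=6), item 3 (v=12, w=2), item 4 (v=8, w=2), item 5 (v=11, w=1)
Capacity: 14
Checking all 32 subsets (w = total weight, v = total value):
  {}: w = 0, v = 0
  {1}: w = 4, v = 7
  {2}: w = 6, v = 11
  {3}: w = 2, v = 12
  {4}: w = 2, v = 8
  {5}: w = 1, v = 11
  {1, 2}: w = 10, v = 18
  {1, 3}: w = 6, v = 19
  {1, 4}: w = 6, v = 15
  {1, 5}: w = 5, v = 18
  {2, 3}: w = 8, v = 23
  {2, 4}: w = 8, v = 19
  {2, 5}: w = 7, v = 22
  {3, 4}: w = 4, v = 20
  {3, 5}: w = 3, v = 23
  {4, 5}: w = 3, v = 19
  {1, 2, 3}: w = 12, v = 30
  {1, 2, 4}: w = 12, v = 26
  {1, 2, 5}: w = 11, v = 29
  {1, 3, 4}: w = 8, v = 27
  {1, 3, 5}: w = 7, v = 30
  {1, 4, 5}: w = 7, v = 26
  {2, 3, 4}: w = 10, v = 31
  {2, 3, 5}: w = 9, v = 34
  {2, 4, 5}: w = 9, v = 30
  {3, 4, 5}: w = 5, v = 31
  {1, 2, 3, 4}: w = 14, v = 38
  {1, 2, 3, 5}: w = 13, v = 41
  {1, 2, 4, 5}: w = 13, v = 37
  {1, 3, 4, 5}: w = 9, v = 38
  {2, 3, 4, 5}: w = 11, v = 42
  {1, 2, 3, 4, 5}: w = 15 > 14, infeasible
Best feasible subset: items [2, 3, 4, 5]
Total weight: 11 <= 14, total value: 42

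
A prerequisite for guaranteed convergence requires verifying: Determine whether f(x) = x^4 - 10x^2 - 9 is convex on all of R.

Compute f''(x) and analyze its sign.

f(x) = x^4 - 10x^2 - 9
f'(x) = 4x^3 + -20x
f''(x) = 12x^2 + -20
f''(0) = -20 < 0, so not convex near x = 0
Therefore, f is not globally convex on R.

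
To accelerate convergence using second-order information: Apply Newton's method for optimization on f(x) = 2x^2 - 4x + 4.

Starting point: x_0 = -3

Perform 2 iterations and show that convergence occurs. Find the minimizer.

f(x) = 2x^2 - 4x + 4, f'(x) = 4x + (-4), f''(x) = 4
Step 1: f'(-3) = -16, x_1 = -3 - -16/4 = 1
Step 2: f'(1) = 0, x_2 = 1 (converged)
Newton's method converges in 1 step for quadratics.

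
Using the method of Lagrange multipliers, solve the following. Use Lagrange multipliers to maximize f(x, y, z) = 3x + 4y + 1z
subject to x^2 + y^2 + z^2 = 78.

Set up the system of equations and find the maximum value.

Lagrange conditions: 3 = 2*lambda*x, 4 = 2*lambda*y, 1 = 2*lambda*z
So x:3 = y:4 = z:1, i.e. x = 3t, y = 4t, z = 1t
Constraint: t^2*(3^2 + 4^2 + 1^2) = 78
  t^2 * 26 = 78  =>  t = sqrt(3)
Maximum = 3*3t + 4*4t + 1*1t = 26*sqrt(3) = sqrt(2028)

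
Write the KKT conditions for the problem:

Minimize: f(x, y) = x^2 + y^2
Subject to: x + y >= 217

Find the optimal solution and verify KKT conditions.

KKT conditions for min x^2 + y^2 s.t. x + y >= 217:
Stationarity: 2x = mu, 2y = mu
So x = y = mu/2.
Complementary slackness: mu*(x + y - 217) = 0
Primal feasibility: x + y >= 217; dual feasibility: mu >= 0
If mu = 0 then x = y = 0, but 0 + 0 < 217 is infeasible, so the constraint is active.
Constraint active: x + y = 2*(mu/2) = 217 => mu = 217
x = y = 217/2, f = 47089/2
Verify: stationarity 2*(217/2) = 217 = mu; primal 217/2 + 217/2 = 217 >= 217; dual mu = 217 >= 0; complementary slackness 217*(217 - 217) = 0. All KKT conditions hold.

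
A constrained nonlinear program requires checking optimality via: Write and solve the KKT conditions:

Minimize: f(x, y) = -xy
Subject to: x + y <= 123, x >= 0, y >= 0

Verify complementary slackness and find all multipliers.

Problem: min -xy s.t. x + y <= 123 (multiplier lambda), x >= 0 (mu_x), y >= 0 (mu_y)
KKT stationarity: -y + lambda - mu_x = 0, -x + lambda - mu_y = 0, with lambda, mu_x, mu_y >= 0
Complementary slackness: lambda*(x + y - 123) = 0, mu_x*x = 0, mu_y*y = 0
If lambda = 0: y = -mu_x <= 0 and x = -mu_y <= 0 force x = y = 0 with f = 0; but x = y = 123/2 is feasible with f = -15129/4 < 0, so this is not the minimum. Hence lambda > 0 and x + y = 123.
Try x > 0, y > 0 (so mu_x = mu_y = 0): y = lambda, x = lambda => x = y = lambda
x + y = 123 => 2*lambda = 123 => lambda = 123/2
x* = y* = 123/2 > 0, consistent with mu_x = mu_y = 0.
(Any feasible point with x = 0 or y = 0 has f = 0 > -15129/4, so the minimum is not on those boundaries.)
min(-xy) = -15129/4 (i.e. max xy = 15129/4)
Multipliers: lambda = 123/2, mu_x = 0, mu_y = 0
Complementary slackness: lambda*(x + y - 123) = 123/2*(123/2 + 123/2 - 123) = 0, mu_x*x = 0*123/2 = 0, mu_y*y = 0*123/2 = 0. Satisfied.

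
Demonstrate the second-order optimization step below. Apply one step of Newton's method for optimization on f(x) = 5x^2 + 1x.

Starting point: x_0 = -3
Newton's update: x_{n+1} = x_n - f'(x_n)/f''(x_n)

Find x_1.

f(x) = 5x^2 + 1x
f'(x) = 10x + (1), f''(x) = 10
Newton step: x_1 = x_0 - f'(x_0)/f''(x_0)
f'(-3) = -29
x_1 = -3 - -29/10 = -1/10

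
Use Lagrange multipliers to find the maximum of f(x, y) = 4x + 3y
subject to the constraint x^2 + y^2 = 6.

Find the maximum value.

Set up Lagrange conditions: grad f = lambda * grad g
  4 = 2*lambda*x
  3 = 2*lambda*y
From these: x/y = 4/3, so x = 4t, y = 3t for some t.
Substitute into constraint: (4t)^2 + (3t)^2 = 6
  t^2 * 25 = 6
  t = sqrt(6/25)
Maximum = 4*x + 3*y = (4^2 + 3^2)*t = 25 * sqrt(6/25) = sqrt(150)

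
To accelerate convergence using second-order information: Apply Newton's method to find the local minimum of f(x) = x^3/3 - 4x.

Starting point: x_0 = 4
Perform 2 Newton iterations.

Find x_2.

f(x) = x^3/3 - 4x
f'(x) = x^2 - 4, f''(x) = 2x
Newton update: x_{n+1} = x_n - (x_n^2 - 4)/(2*x_n)
Step 1: x_0 = 4, f'=12, f''=8, x_1 = 5/2
Step 2: x_1 = 5/2, f'=9/4, f''=5, x_2 = 41/20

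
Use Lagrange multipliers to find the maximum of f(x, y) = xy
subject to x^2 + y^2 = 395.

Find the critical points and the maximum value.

Lagrange conditions: y = 2*lambda*x and x = 2*lambda*y
If x = 0 then y = 0, violating the constraint, so x, y != 0.
Dividing: y/x = x/y => x^2 = y^2 => y = x or y = -x
Constraint: 2x^2 = 395 => x^2 = 395/2 => x = +/-sqrt(395/2)
Critical points: (sqrt(395/2), sqrt(395/2)), (-sqrt(395/2), -sqrt(395/2)), (sqrt(395/2), -sqrt(395/2)), (-sqrt(395/2), sqrt(395/2))
  y = x:  xy = x^2 = 395/2  at (sqrt(395/2), sqrt(395/2)) and (-sqrt(395/2), -sqrt(395/2))
  y = -x: xy = -x^2 = -395/2 at (sqrt(395/2), -sqrt(395/2)) and (-sqrt(395/2), sqrt(395/2))
Maximum xy = 395/2 at (sqrt(395/2), sqrt(395/2)) and (-sqrt(395/2), -sqrt(395/2))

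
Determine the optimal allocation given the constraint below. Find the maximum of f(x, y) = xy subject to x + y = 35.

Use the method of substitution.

Substitute y = 35 - x into f(x,y) = xy:
g(x) = x(35 - x) = 35x - x^2
g'(x) = 35 - 2x = 0  =>  x = 35/2
y = 35 - 35/2 = 35/2
Maximum value = (35/2) * (35/2) = 1225/4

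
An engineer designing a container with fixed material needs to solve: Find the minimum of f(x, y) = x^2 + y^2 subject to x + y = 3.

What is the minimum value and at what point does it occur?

Substitute y = 3 - x into f(x,y) = x^2 + y^2:
g(x) = x^2 + (3 - x)^2 = 2x^2 - 6x + 9
g'(x) = 4x - 6 = 0  =>  x = 3/2
y = 3 - 3/2 = 3/2
Minimum value = (3/2)^2 + (3/2)^2 = 9/2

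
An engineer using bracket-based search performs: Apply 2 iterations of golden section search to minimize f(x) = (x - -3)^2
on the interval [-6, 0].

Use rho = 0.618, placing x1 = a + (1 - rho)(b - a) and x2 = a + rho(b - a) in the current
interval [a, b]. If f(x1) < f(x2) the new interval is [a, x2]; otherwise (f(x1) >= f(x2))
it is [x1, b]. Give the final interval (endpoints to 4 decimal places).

Golden section search for min of f(x) = (x - -3)^2 on [-6, 0].
Each step: x1 = a + (1 - rho)(b - a), x2 = a + rho(b - a); if f(x1) < f(x2) keep [a, x2], otherwise keep [x1, b].
Step 1: [-6.0000, 0.0000], x1=-3.7080 (f=0.5013), x2=-2.2920 (f=0.5013); f(x1) = f(x2) (tie, not '<') => keep [-3.7080, 0.0000]
Step 2: [-3.7080, 0.0000], x1=-2.2915 (f=0.5019), x2=-1.4165 (f=2.5076); f(x1) < f(x2) => keep [-3.7080, -1.4165]
Final interval: [-3.7080, -1.4165]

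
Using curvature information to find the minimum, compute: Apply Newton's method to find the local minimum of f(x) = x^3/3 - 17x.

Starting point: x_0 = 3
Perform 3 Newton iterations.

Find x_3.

f(x) = x^3/3 - 17x
f'(x) = x^2 - 17, f''(x) = 2x
Newton update: x_{n+1} = x_n - (x_n^2 - 17)/(2*x_n)
Step 1: x_0 = 3, f'=-8, f''=6, x_1 = 13/3
Step 2: x_1 = 13/3, f'=16/9, f''=26/3, x_2 = 161/39
Step 3: x_2 = 161/39, f'=64/1521, f''=322/39, x_3 = 25889/6279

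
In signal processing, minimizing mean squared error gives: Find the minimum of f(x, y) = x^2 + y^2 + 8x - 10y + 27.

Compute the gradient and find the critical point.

f(x,y) = x^2 + y^2 + 8x - 10y + 27
df/dx = 2x + (8) = 0  =>  x = -4
df/dy = 2y + (-10) = 0  =>  y = 5
f(-4, 5) = 1*(-4)^2 + 1*(5)^2 + 8*(-4) + -10*(5) + 27 = -14
Hessian is diagonal with entries 2, 2 > 0, so this is a minimum.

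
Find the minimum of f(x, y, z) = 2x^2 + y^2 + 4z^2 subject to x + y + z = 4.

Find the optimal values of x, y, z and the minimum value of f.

Using Lagrange multipliers on f = 2x^2 + y^2 + 4z^2 with constraint x + y + z = 4:
Conditions: 2*2*x = lambda, 2*1*y = lambda, 2*4*z = lambda
So x = lambda/4, y = lambda/2, z = lambda/8
Substituting into constraint: lambda * (7/8) = 4
lambda = 32/7
x = 8/7, y = 16/7, z = 4/7
Minimum value = 64/7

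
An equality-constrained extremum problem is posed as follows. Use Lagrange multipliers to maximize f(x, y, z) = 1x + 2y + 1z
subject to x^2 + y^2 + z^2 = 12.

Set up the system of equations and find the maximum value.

Lagrange conditions: 1 = 2*lambda*x, 2 = 2*lambda*y, 1 = 2*lambda*z
So x:1 = y:2 = z:1, i.e. x = 1t, y = 2t, z = 1t
Constraint: t^2*(1^2 + 2^2 + 1^2) = 12
  t^2 * 6 = 12  =>  t = sqrt(2)
Maximum = 1*1t + 2*2t + 1*1t = 6*sqrt(2) = sqrt(72)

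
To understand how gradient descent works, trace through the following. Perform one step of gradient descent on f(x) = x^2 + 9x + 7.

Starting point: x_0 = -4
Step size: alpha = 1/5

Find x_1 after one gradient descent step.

f(x) = x^2 + 9x + 7
f'(x) = 2x + 9
f'(-4) = 2*-4 + (9) = 1
x_1 = x_0 - alpha * f'(x_0) = -4 - 1/5 * 1 = -21/5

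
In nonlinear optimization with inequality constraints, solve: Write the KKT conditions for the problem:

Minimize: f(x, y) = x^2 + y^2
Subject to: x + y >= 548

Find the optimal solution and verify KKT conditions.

KKT conditions for min x^2 + y^2 s.t. x + y >= 548:
Stationarity: 2x = mu, 2y = mu
So x = y = mu/2.
Complementary slackness: mu*(x + y - 548) = 0
Primal feasibility: x + y >= 548; dual feasibility: mu >= 0
If mu = 0 then x = y = 0, but 0 + 0 < 548 is infeasible, so the constraint is active.
Constraint active: x + y = 2*(mu/2) = 548 => mu = 548
x = y = 274, f = 150152
Verify: stationarity 2*274 = 548 = mu; primal 274 + 274 = 548 >= 548; dual mu = 548 >= 0; complementary slackness 548*(548 - 548) = 0. All KKT conditions hold.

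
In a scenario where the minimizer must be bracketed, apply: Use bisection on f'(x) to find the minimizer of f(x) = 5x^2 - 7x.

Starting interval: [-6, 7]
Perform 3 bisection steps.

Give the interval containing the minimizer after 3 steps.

Finding critical point of f(x) = 5x^2 - 7x using bisection on f'(x) = 10x + -7.
f'(x) = 0 when x = 7/10.
Starting interval: [-6, 7]
Step 1: mid = 1/2, f'(mid) = -2, new interval = [1/2, 7]
Step 2: mid = 15/4, f'(mid) = 61/2, new interval = [1/2, 15/4]
Step 3: mid = 17/8, f'(mid) = 57/4, new interval = [1/2, 17/8]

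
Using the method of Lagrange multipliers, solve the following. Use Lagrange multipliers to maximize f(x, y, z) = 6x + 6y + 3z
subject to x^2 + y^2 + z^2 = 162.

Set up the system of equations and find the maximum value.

Lagrange conditions: 6 = 2*lambda*x, 6 = 2*lambda*y, 3 = 2*lambda*z
So x:6 = y:6 = z:3, i.e. x = 6t, y = 6t, z = 3t
Constraint: t^2*(6^2 + 6^2 + 3^2) = 162
  t^2 * 81 = 162  =>  t = sqrt(2)
Maximum = 6*6t + 6*6t + 3*3t = 81*sqrt(2) = sqrt(13122)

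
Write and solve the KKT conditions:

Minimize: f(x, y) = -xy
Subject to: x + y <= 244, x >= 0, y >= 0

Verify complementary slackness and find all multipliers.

Problem: min -xy s.t. x + y <= 244 (multiplier lambda), x >= 0 (mu_x), y >= 0 (mu_y)
KKT stationarity: -y + lambda - mu_x = 0, -x + lambda - mu_y = 0, with lambda, mu_x, mu_y >= 0
Complementary slackness: lambda*(x + y - 244) = 0, mu_x*x = 0, mu_y*y = 0
If lambda = 0: y = -mu_x <= 0 and x = -mu_y <= 0 force x = y = 0 with f = 0; but x = y = 122 is feasible with f = -14884 < 0, so this is not the minimum. Hence lambda > 0 and x + y = 244.
Try x > 0, y > 0 (so mu_x = mu_y = 0): y = lambda, x = lambda => x = y = lambda
x + y = 244 => 2*lambda = 244 => lambda = 122
x* = y* = 122 > 0, consistent with mu_x = mu_y = 0.
(Any feasible point with x = 0 or y = 0 has f = 0 > -14884, so the minimum is not on those boundaries.)
min(-xy) = -14884 (i.e. max xy = 14884)
Multipliers: lambda = 122, mu_x = 0, mu_y = 0
Complementary slackness: lambda*(x + y - 244) = 122*(122 + 122 - 244) = 0, mu_x*x = 0*122 = 0, mu_y*y = 0*122 = 0. Satisfied.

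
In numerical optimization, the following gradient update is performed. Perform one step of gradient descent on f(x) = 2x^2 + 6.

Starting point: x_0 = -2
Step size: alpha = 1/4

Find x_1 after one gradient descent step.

f(x) = 2x^2 + 6
f'(x) = 4x + 0
f'(-2) = 4*-2 + (0) = -8
x_1 = x_0 - alpha * f'(x_0) = -2 - 1/4 * -8 = 0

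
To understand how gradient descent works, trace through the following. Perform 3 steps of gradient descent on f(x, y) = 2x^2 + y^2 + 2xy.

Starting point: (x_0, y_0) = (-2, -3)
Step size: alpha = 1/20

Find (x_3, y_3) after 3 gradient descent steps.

f(x,y) = 2x^2 + y^2 + 2xy
grad_x = 4x + 2y, grad_y = 2y + 2x
Step 1: grad = (-14, -10), (-13/10, -5/2)
Step 2: grad = (-51/5, -38/5), (-79/100, -53/25)
Step 3: grad = (-37/5, -291/50), (-21/50, -1829/1000)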